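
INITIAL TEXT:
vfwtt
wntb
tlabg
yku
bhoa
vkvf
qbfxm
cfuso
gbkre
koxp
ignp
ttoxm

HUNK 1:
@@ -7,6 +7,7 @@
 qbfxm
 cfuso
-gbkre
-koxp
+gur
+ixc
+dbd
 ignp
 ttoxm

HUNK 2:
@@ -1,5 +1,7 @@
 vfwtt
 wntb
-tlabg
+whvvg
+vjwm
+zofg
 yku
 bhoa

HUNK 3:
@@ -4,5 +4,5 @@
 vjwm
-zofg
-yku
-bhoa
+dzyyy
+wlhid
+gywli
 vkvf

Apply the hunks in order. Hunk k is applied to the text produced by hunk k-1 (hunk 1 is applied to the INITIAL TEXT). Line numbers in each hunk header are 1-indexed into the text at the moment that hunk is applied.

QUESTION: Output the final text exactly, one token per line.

Answer: vfwtt
wntb
whvvg
vjwm
dzyyy
wlhid
gywli
vkvf
qbfxm
cfuso
gur
ixc
dbd
ignp
ttoxm

Derivation:
Hunk 1: at line 7 remove [gbkre,koxp] add [gur,ixc,dbd] -> 13 lines: vfwtt wntb tlabg yku bhoa vkvf qbfxm cfuso gur ixc dbd ignp ttoxm
Hunk 2: at line 1 remove [tlabg] add [whvvg,vjwm,zofg] -> 15 lines: vfwtt wntb whvvg vjwm zofg yku bhoa vkvf qbfxm cfuso gur ixc dbd ignp ttoxm
Hunk 3: at line 4 remove [zofg,yku,bhoa] add [dzyyy,wlhid,gywli] -> 15 lines: vfwtt wntb whvvg vjwm dzyyy wlhid gywli vkvf qbfxm cfuso gur ixc dbd ignp ttoxm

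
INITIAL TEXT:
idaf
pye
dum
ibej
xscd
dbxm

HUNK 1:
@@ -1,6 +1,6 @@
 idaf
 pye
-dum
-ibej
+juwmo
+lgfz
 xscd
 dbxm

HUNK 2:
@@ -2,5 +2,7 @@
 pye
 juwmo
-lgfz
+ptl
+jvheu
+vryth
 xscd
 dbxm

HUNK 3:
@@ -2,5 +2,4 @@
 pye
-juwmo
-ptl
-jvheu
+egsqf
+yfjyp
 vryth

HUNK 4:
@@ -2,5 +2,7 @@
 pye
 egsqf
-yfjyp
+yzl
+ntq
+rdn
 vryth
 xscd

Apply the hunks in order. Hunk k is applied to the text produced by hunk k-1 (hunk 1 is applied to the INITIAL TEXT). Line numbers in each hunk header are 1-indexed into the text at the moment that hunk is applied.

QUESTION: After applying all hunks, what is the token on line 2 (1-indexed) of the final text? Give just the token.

Answer: pye

Derivation:
Hunk 1: at line 1 remove [dum,ibej] add [juwmo,lgfz] -> 6 lines: idaf pye juwmo lgfz xscd dbxm
Hunk 2: at line 2 remove [lgfz] add [ptl,jvheu,vryth] -> 8 lines: idaf pye juwmo ptl jvheu vryth xscd dbxm
Hunk 3: at line 2 remove [juwmo,ptl,jvheu] add [egsqf,yfjyp] -> 7 lines: idaf pye egsqf yfjyp vryth xscd dbxm
Hunk 4: at line 2 remove [yfjyp] add [yzl,ntq,rdn] -> 9 lines: idaf pye egsqf yzl ntq rdn vryth xscd dbxm
Final line 2: pye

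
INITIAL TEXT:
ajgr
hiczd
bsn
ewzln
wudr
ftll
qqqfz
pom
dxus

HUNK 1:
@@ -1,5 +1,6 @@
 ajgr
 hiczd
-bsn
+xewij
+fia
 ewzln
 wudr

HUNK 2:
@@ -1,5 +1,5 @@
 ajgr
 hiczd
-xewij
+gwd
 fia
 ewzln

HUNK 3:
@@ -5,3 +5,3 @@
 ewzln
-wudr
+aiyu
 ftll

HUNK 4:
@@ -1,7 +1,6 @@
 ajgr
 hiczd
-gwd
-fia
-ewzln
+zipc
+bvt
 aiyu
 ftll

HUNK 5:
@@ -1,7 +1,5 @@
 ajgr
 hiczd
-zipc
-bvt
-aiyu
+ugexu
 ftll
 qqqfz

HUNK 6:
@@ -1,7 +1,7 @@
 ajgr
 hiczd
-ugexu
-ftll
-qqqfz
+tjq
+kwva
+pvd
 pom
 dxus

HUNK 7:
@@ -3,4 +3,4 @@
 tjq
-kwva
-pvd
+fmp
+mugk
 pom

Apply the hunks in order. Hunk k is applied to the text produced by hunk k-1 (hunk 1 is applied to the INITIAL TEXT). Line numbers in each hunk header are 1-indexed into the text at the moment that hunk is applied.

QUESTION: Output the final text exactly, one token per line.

Answer: ajgr
hiczd
tjq
fmp
mugk
pom
dxus

Derivation:
Hunk 1: at line 1 remove [bsn] add [xewij,fia] -> 10 lines: ajgr hiczd xewij fia ewzln wudr ftll qqqfz pom dxus
Hunk 2: at line 1 remove [xewij] add [gwd] -> 10 lines: ajgr hiczd gwd fia ewzln wudr ftll qqqfz pom dxus
Hunk 3: at line 5 remove [wudr] add [aiyu] -> 10 lines: ajgr hiczd gwd fia ewzln aiyu ftll qqqfz pom dxus
Hunk 4: at line 1 remove [gwd,fia,ewzln] add [zipc,bvt] -> 9 lines: ajgr hiczd zipc bvt aiyu ftll qqqfz pom dxus
Hunk 5: at line 1 remove [zipc,bvt,aiyu] add [ugexu] -> 7 lines: ajgr hiczd ugexu ftll qqqfz pom dxus
Hunk 6: at line 1 remove [ugexu,ftll,qqqfz] add [tjq,kwva,pvd] -> 7 lines: ajgr hiczd tjq kwva pvd pom dxus
Hunk 7: at line 3 remove [kwva,pvd] add [fmp,mugk] -> 7 lines: ajgr hiczd tjq fmp mugk pom dxus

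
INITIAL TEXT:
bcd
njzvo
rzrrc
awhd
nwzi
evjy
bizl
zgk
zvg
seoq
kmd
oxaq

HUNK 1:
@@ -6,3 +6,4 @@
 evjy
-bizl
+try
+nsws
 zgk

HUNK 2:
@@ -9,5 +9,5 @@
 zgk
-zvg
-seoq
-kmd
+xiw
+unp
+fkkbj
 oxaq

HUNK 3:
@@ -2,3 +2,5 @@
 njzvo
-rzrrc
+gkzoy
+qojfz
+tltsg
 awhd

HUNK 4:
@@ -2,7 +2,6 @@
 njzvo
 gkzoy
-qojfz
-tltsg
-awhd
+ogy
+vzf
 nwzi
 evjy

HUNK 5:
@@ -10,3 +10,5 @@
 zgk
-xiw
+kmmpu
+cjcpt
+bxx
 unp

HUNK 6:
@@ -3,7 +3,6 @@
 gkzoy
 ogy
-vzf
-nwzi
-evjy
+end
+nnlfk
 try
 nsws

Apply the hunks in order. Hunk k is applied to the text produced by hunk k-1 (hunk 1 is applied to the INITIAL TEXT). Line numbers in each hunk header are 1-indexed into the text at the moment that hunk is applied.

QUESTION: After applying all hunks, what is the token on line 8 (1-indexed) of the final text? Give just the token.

Hunk 1: at line 6 remove [bizl] add [try,nsws] -> 13 lines: bcd njzvo rzrrc awhd nwzi evjy try nsws zgk zvg seoq kmd oxaq
Hunk 2: at line 9 remove [zvg,seoq,kmd] add [xiw,unp,fkkbj] -> 13 lines: bcd njzvo rzrrc awhd nwzi evjy try nsws zgk xiw unp fkkbj oxaq
Hunk 3: at line 2 remove [rzrrc] add [gkzoy,qojfz,tltsg] -> 15 lines: bcd njzvo gkzoy qojfz tltsg awhd nwzi evjy try nsws zgk xiw unp fkkbj oxaq
Hunk 4: at line 2 remove [qojfz,tltsg,awhd] add [ogy,vzf] -> 14 lines: bcd njzvo gkzoy ogy vzf nwzi evjy try nsws zgk xiw unp fkkbj oxaq
Hunk 5: at line 10 remove [xiw] add [kmmpu,cjcpt,bxx] -> 16 lines: bcd njzvo gkzoy ogy vzf nwzi evjy try nsws zgk kmmpu cjcpt bxx unp fkkbj oxaq
Hunk 6: at line 3 remove [vzf,nwzi,evjy] add [end,nnlfk] -> 15 lines: bcd njzvo gkzoy ogy end nnlfk try nsws zgk kmmpu cjcpt bxx unp fkkbj oxaq
Final line 8: nsws

Answer: nsws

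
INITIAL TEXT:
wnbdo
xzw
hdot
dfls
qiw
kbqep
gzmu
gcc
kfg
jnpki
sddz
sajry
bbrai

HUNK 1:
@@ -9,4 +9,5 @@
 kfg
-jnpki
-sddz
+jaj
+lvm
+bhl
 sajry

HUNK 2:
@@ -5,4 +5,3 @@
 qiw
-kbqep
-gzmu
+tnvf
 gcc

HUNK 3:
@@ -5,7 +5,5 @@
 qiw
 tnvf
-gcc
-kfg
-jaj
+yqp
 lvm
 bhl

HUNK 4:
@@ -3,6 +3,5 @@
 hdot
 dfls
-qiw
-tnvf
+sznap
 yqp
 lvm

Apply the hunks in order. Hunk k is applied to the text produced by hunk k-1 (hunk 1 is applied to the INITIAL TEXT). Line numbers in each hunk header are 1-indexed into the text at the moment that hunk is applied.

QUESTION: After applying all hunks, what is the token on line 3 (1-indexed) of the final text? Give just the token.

Answer: hdot

Derivation:
Hunk 1: at line 9 remove [jnpki,sddz] add [jaj,lvm,bhl] -> 14 lines: wnbdo xzw hdot dfls qiw kbqep gzmu gcc kfg jaj lvm bhl sajry bbrai
Hunk 2: at line 5 remove [kbqep,gzmu] add [tnvf] -> 13 lines: wnbdo xzw hdot dfls qiw tnvf gcc kfg jaj lvm bhl sajry bbrai
Hunk 3: at line 5 remove [gcc,kfg,jaj] add [yqp] -> 11 lines: wnbdo xzw hdot dfls qiw tnvf yqp lvm bhl sajry bbrai
Hunk 4: at line 3 remove [qiw,tnvf] add [sznap] -> 10 lines: wnbdo xzw hdot dfls sznap yqp lvm bhl sajry bbrai
Final line 3: hdot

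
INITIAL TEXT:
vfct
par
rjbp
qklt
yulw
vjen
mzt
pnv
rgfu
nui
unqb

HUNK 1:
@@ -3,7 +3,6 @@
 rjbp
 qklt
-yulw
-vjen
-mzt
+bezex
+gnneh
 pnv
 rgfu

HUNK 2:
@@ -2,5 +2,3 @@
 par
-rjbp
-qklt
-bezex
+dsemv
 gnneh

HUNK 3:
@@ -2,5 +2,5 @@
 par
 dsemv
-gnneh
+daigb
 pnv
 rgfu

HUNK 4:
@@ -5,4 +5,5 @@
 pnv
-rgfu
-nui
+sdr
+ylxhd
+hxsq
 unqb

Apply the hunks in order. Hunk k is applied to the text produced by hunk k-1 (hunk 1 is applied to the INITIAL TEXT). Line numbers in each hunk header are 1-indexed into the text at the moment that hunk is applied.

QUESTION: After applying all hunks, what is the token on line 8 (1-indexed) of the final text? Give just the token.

Hunk 1: at line 3 remove [yulw,vjen,mzt] add [bezex,gnneh] -> 10 lines: vfct par rjbp qklt bezex gnneh pnv rgfu nui unqb
Hunk 2: at line 2 remove [rjbp,qklt,bezex] add [dsemv] -> 8 lines: vfct par dsemv gnneh pnv rgfu nui unqb
Hunk 3: at line 2 remove [gnneh] add [daigb] -> 8 lines: vfct par dsemv daigb pnv rgfu nui unqb
Hunk 4: at line 5 remove [rgfu,nui] add [sdr,ylxhd,hxsq] -> 9 lines: vfct par dsemv daigb pnv sdr ylxhd hxsq unqb
Final line 8: hxsq

Answer: hxsq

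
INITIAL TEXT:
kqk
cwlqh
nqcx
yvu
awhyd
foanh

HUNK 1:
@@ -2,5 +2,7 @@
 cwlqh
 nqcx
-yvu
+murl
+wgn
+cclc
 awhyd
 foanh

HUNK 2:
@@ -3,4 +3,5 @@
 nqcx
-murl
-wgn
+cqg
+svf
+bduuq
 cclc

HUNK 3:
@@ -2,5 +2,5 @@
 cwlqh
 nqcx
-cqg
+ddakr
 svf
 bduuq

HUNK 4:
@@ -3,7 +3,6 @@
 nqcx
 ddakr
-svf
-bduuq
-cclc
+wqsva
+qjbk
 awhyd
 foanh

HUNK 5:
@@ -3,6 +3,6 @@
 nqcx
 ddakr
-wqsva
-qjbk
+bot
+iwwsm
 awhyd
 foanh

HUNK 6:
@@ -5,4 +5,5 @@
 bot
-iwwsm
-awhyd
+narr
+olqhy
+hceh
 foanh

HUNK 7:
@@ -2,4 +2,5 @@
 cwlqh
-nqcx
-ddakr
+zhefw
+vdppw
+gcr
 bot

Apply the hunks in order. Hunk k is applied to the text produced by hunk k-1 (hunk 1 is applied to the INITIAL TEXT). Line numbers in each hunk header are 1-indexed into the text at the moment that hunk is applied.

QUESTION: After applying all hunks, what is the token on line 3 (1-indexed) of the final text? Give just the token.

Answer: zhefw

Derivation:
Hunk 1: at line 2 remove [yvu] add [murl,wgn,cclc] -> 8 lines: kqk cwlqh nqcx murl wgn cclc awhyd foanh
Hunk 2: at line 3 remove [murl,wgn] add [cqg,svf,bduuq] -> 9 lines: kqk cwlqh nqcx cqg svf bduuq cclc awhyd foanh
Hunk 3: at line 2 remove [cqg] add [ddakr] -> 9 lines: kqk cwlqh nqcx ddakr svf bduuq cclc awhyd foanh
Hunk 4: at line 3 remove [svf,bduuq,cclc] add [wqsva,qjbk] -> 8 lines: kqk cwlqh nqcx ddakr wqsva qjbk awhyd foanh
Hunk 5: at line 3 remove [wqsva,qjbk] add [bot,iwwsm] -> 8 lines: kqk cwlqh nqcx ddakr bot iwwsm awhyd foanh
Hunk 6: at line 5 remove [iwwsm,awhyd] add [narr,olqhy,hceh] -> 9 lines: kqk cwlqh nqcx ddakr bot narr olqhy hceh foanh
Hunk 7: at line 2 remove [nqcx,ddakr] add [zhefw,vdppw,gcr] -> 10 lines: kqk cwlqh zhefw vdppw gcr bot narr olqhy hceh foanh
Final line 3: zhefw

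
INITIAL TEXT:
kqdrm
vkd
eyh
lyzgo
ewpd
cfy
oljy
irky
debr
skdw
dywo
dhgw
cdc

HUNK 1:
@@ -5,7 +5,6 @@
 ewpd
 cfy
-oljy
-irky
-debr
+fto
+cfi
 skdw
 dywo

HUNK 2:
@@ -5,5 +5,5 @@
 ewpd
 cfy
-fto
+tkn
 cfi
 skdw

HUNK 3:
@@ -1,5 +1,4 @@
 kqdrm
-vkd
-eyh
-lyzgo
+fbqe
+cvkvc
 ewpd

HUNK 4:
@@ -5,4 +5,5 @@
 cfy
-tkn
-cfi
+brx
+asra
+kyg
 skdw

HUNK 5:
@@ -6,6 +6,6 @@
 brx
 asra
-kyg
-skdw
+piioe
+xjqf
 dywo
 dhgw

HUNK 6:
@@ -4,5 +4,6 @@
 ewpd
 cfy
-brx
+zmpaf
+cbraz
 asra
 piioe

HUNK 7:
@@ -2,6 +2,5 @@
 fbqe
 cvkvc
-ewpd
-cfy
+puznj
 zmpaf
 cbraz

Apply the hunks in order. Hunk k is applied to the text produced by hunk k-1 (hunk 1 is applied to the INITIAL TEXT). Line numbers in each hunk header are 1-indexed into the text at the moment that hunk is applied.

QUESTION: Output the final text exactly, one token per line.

Answer: kqdrm
fbqe
cvkvc
puznj
zmpaf
cbraz
asra
piioe
xjqf
dywo
dhgw
cdc

Derivation:
Hunk 1: at line 5 remove [oljy,irky,debr] add [fto,cfi] -> 12 lines: kqdrm vkd eyh lyzgo ewpd cfy fto cfi skdw dywo dhgw cdc
Hunk 2: at line 5 remove [fto] add [tkn] -> 12 lines: kqdrm vkd eyh lyzgo ewpd cfy tkn cfi skdw dywo dhgw cdc
Hunk 3: at line 1 remove [vkd,eyh,lyzgo] add [fbqe,cvkvc] -> 11 lines: kqdrm fbqe cvkvc ewpd cfy tkn cfi skdw dywo dhgw cdc
Hunk 4: at line 5 remove [tkn,cfi] add [brx,asra,kyg] -> 12 lines: kqdrm fbqe cvkvc ewpd cfy brx asra kyg skdw dywo dhgw cdc
Hunk 5: at line 6 remove [kyg,skdw] add [piioe,xjqf] -> 12 lines: kqdrm fbqe cvkvc ewpd cfy brx asra piioe xjqf dywo dhgw cdc
Hunk 6: at line 4 remove [brx] add [zmpaf,cbraz] -> 13 lines: kqdrm fbqe cvkvc ewpd cfy zmpaf cbraz asra piioe xjqf dywo dhgw cdc
Hunk 7: at line 2 remove [ewpd,cfy] add [puznj] -> 12 lines: kqdrm fbqe cvkvc puznj zmpaf cbraz asra piioe xjqf dywo dhgw cdc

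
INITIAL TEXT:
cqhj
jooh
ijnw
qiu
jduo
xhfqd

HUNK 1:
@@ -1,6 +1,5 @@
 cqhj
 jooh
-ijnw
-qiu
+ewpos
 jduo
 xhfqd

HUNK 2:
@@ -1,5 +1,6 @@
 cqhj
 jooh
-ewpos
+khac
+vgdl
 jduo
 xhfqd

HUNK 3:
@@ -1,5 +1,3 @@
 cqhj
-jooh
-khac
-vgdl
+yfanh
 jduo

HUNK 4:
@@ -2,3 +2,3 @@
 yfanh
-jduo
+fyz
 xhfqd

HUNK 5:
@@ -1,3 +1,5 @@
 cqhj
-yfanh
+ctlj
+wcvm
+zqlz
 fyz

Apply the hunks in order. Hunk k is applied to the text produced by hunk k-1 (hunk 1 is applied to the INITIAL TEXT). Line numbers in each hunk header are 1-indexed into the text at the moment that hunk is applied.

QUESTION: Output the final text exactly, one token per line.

Answer: cqhj
ctlj
wcvm
zqlz
fyz
xhfqd

Derivation:
Hunk 1: at line 1 remove [ijnw,qiu] add [ewpos] -> 5 lines: cqhj jooh ewpos jduo xhfqd
Hunk 2: at line 1 remove [ewpos] add [khac,vgdl] -> 6 lines: cqhj jooh khac vgdl jduo xhfqd
Hunk 3: at line 1 remove [jooh,khac,vgdl] add [yfanh] -> 4 lines: cqhj yfanh jduo xhfqd
Hunk 4: at line 2 remove [jduo] add [fyz] -> 4 lines: cqhj yfanh fyz xhfqd
Hunk 5: at line 1 remove [yfanh] add [ctlj,wcvm,zqlz] -> 6 lines: cqhj ctlj wcvm zqlz fyz xhfqd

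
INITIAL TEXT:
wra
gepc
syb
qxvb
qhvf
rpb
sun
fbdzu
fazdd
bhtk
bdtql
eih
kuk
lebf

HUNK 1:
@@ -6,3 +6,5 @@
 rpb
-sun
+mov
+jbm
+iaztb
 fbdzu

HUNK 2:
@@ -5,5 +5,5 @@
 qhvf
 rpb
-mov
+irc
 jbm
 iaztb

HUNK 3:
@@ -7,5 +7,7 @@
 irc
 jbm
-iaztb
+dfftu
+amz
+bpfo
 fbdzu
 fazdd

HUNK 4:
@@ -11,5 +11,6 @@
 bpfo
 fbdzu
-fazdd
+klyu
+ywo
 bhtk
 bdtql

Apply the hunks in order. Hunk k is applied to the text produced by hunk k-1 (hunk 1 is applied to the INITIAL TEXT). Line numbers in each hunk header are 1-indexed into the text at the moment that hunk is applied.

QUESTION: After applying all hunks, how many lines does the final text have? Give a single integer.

Answer: 19

Derivation:
Hunk 1: at line 6 remove [sun] add [mov,jbm,iaztb] -> 16 lines: wra gepc syb qxvb qhvf rpb mov jbm iaztb fbdzu fazdd bhtk bdtql eih kuk lebf
Hunk 2: at line 5 remove [mov] add [irc] -> 16 lines: wra gepc syb qxvb qhvf rpb irc jbm iaztb fbdzu fazdd bhtk bdtql eih kuk lebf
Hunk 3: at line 7 remove [iaztb] add [dfftu,amz,bpfo] -> 18 lines: wra gepc syb qxvb qhvf rpb irc jbm dfftu amz bpfo fbdzu fazdd bhtk bdtql eih kuk lebf
Hunk 4: at line 11 remove [fazdd] add [klyu,ywo] -> 19 lines: wra gepc syb qxvb qhvf rpb irc jbm dfftu amz bpfo fbdzu klyu ywo bhtk bdtql eih kuk lebf
Final line count: 19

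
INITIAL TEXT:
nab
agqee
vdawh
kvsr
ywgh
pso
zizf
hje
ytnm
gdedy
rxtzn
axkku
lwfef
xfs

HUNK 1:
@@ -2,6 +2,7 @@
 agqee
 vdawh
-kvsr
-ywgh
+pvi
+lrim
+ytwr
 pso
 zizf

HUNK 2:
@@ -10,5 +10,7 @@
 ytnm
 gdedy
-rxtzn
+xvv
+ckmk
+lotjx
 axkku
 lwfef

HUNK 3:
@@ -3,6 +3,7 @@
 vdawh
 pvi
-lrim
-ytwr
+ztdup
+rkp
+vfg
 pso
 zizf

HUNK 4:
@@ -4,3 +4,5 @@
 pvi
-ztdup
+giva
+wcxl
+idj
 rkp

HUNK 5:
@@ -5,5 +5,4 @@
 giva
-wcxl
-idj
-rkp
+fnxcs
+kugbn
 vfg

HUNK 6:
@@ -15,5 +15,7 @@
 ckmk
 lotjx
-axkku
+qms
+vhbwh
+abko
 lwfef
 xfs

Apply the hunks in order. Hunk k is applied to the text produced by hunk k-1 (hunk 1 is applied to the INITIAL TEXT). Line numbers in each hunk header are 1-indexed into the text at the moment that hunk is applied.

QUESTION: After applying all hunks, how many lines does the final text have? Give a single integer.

Answer: 21

Derivation:
Hunk 1: at line 2 remove [kvsr,ywgh] add [pvi,lrim,ytwr] -> 15 lines: nab agqee vdawh pvi lrim ytwr pso zizf hje ytnm gdedy rxtzn axkku lwfef xfs
Hunk 2: at line 10 remove [rxtzn] add [xvv,ckmk,lotjx] -> 17 lines: nab agqee vdawh pvi lrim ytwr pso zizf hje ytnm gdedy xvv ckmk lotjx axkku lwfef xfs
Hunk 3: at line 3 remove [lrim,ytwr] add [ztdup,rkp,vfg] -> 18 lines: nab agqee vdawh pvi ztdup rkp vfg pso zizf hje ytnm gdedy xvv ckmk lotjx axkku lwfef xfs
Hunk 4: at line 4 remove [ztdup] add [giva,wcxl,idj] -> 20 lines: nab agqee vdawh pvi giva wcxl idj rkp vfg pso zizf hje ytnm gdedy xvv ckmk lotjx axkku lwfef xfs
Hunk 5: at line 5 remove [wcxl,idj,rkp] add [fnxcs,kugbn] -> 19 lines: nab agqee vdawh pvi giva fnxcs kugbn vfg pso zizf hje ytnm gdedy xvv ckmk lotjx axkku lwfef xfs
Hunk 6: at line 15 remove [axkku] add [qms,vhbwh,abko] -> 21 lines: nab agqee vdawh pvi giva fnxcs kugbn vfg pso zizf hje ytnm gdedy xvv ckmk lotjx qms vhbwh abko lwfef xfs
Final line count: 21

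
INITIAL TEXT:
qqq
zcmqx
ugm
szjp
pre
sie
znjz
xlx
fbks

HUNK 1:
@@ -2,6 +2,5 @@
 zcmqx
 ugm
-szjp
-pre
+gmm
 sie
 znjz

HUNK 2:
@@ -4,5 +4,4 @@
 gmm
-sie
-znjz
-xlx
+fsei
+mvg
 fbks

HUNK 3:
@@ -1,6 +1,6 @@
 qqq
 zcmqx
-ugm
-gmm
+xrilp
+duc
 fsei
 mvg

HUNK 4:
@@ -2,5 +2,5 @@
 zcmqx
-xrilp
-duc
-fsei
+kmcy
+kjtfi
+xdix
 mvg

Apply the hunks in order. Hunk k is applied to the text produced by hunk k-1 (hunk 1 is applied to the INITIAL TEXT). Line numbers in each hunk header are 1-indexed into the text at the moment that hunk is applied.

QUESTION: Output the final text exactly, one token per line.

Answer: qqq
zcmqx
kmcy
kjtfi
xdix
mvg
fbks

Derivation:
Hunk 1: at line 2 remove [szjp,pre] add [gmm] -> 8 lines: qqq zcmqx ugm gmm sie znjz xlx fbks
Hunk 2: at line 4 remove [sie,znjz,xlx] add [fsei,mvg] -> 7 lines: qqq zcmqx ugm gmm fsei mvg fbks
Hunk 3: at line 1 remove [ugm,gmm] add [xrilp,duc] -> 7 lines: qqq zcmqx xrilp duc fsei mvg fbks
Hunk 4: at line 2 remove [xrilp,duc,fsei] add [kmcy,kjtfi,xdix] -> 7 lines: qqq zcmqx kmcy kjtfi xdix mvg fbks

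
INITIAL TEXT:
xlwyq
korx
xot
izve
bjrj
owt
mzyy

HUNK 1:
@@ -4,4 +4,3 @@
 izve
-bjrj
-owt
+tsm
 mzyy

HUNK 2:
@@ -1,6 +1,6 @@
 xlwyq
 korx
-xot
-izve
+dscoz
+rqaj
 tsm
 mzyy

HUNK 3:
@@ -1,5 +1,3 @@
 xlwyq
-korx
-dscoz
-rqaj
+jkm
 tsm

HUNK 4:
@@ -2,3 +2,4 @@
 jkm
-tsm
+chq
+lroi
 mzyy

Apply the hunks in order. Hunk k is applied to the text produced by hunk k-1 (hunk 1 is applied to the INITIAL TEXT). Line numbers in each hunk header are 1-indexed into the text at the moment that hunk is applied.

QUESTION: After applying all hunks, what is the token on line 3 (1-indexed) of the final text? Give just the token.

Hunk 1: at line 4 remove [bjrj,owt] add [tsm] -> 6 lines: xlwyq korx xot izve tsm mzyy
Hunk 2: at line 1 remove [xot,izve] add [dscoz,rqaj] -> 6 lines: xlwyq korx dscoz rqaj tsm mzyy
Hunk 3: at line 1 remove [korx,dscoz,rqaj] add [jkm] -> 4 lines: xlwyq jkm tsm mzyy
Hunk 4: at line 2 remove [tsm] add [chq,lroi] -> 5 lines: xlwyq jkm chq lroi mzyy
Final line 3: chq

Answer: chq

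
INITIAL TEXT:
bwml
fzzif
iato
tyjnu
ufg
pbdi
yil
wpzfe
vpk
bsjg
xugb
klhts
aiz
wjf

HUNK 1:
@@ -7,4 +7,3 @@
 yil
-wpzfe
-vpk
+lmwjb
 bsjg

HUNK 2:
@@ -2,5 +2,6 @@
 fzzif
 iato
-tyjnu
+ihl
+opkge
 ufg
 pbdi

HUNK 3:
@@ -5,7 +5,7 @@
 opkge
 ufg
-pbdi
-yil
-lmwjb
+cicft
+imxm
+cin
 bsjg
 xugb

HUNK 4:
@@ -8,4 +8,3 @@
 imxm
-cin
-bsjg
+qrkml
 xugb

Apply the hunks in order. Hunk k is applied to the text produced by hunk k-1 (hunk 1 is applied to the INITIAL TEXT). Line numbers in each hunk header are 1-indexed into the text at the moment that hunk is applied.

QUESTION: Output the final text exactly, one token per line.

Hunk 1: at line 7 remove [wpzfe,vpk] add [lmwjb] -> 13 lines: bwml fzzif iato tyjnu ufg pbdi yil lmwjb bsjg xugb klhts aiz wjf
Hunk 2: at line 2 remove [tyjnu] add [ihl,opkge] -> 14 lines: bwml fzzif iato ihl opkge ufg pbdi yil lmwjb bsjg xugb klhts aiz wjf
Hunk 3: at line 5 remove [pbdi,yil,lmwjb] add [cicft,imxm,cin] -> 14 lines: bwml fzzif iato ihl opkge ufg cicft imxm cin bsjg xugb klhts aiz wjf
Hunk 4: at line 8 remove [cin,bsjg] add [qrkml] -> 13 lines: bwml fzzif iato ihl opkge ufg cicft imxm qrkml xugb klhts aiz wjf

Answer: bwml
fzzif
iato
ihl
opkge
ufg
cicft
imxm
qrkml
xugb
klhts
aiz
wjf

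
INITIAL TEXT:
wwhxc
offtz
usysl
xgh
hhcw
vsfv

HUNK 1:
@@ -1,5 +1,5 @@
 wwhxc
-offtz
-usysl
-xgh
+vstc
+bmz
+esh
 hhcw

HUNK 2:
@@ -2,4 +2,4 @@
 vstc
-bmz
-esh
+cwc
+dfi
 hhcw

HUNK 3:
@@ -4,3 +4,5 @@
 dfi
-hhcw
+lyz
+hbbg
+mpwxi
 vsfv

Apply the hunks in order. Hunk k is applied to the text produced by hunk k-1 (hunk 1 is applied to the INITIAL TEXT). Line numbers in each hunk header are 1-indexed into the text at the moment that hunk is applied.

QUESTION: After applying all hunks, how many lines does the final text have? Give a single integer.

Hunk 1: at line 1 remove [offtz,usysl,xgh] add [vstc,bmz,esh] -> 6 lines: wwhxc vstc bmz esh hhcw vsfv
Hunk 2: at line 2 remove [bmz,esh] add [cwc,dfi] -> 6 lines: wwhxc vstc cwc dfi hhcw vsfv
Hunk 3: at line 4 remove [hhcw] add [lyz,hbbg,mpwxi] -> 8 lines: wwhxc vstc cwc dfi lyz hbbg mpwxi vsfv
Final line count: 8

Answer: 8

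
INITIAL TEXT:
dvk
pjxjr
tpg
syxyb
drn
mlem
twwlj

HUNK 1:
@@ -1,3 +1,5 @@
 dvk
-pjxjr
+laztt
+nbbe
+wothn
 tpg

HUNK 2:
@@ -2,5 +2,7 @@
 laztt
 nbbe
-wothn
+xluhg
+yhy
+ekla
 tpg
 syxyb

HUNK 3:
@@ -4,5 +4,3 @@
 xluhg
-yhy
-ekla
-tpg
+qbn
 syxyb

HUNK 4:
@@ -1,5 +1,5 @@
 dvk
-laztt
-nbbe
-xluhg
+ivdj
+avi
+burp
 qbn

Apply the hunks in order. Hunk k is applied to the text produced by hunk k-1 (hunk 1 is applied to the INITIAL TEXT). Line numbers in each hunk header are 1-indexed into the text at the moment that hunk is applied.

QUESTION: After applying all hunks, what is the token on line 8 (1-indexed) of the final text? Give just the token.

Hunk 1: at line 1 remove [pjxjr] add [laztt,nbbe,wothn] -> 9 lines: dvk laztt nbbe wothn tpg syxyb drn mlem twwlj
Hunk 2: at line 2 remove [wothn] add [xluhg,yhy,ekla] -> 11 lines: dvk laztt nbbe xluhg yhy ekla tpg syxyb drn mlem twwlj
Hunk 3: at line 4 remove [yhy,ekla,tpg] add [qbn] -> 9 lines: dvk laztt nbbe xluhg qbn syxyb drn mlem twwlj
Hunk 4: at line 1 remove [laztt,nbbe,xluhg] add [ivdj,avi,burp] -> 9 lines: dvk ivdj avi burp qbn syxyb drn mlem twwlj
Final line 8: mlem

Answer: mlem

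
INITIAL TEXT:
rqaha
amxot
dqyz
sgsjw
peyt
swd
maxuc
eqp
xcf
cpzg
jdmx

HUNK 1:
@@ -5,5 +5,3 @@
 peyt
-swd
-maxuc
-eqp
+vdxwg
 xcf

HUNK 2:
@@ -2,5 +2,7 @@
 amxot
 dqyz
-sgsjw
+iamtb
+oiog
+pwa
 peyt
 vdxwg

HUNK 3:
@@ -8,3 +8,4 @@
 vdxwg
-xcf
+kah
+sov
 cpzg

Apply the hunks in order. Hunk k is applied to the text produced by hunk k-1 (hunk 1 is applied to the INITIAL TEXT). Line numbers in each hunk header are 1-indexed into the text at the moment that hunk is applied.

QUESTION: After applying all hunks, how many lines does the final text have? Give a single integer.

Answer: 12

Derivation:
Hunk 1: at line 5 remove [swd,maxuc,eqp] add [vdxwg] -> 9 lines: rqaha amxot dqyz sgsjw peyt vdxwg xcf cpzg jdmx
Hunk 2: at line 2 remove [sgsjw] add [iamtb,oiog,pwa] -> 11 lines: rqaha amxot dqyz iamtb oiog pwa peyt vdxwg xcf cpzg jdmx
Hunk 3: at line 8 remove [xcf] add [kah,sov] -> 12 lines: rqaha amxot dqyz iamtb oiog pwa peyt vdxwg kah sov cpzg jdmx
Final line count: 12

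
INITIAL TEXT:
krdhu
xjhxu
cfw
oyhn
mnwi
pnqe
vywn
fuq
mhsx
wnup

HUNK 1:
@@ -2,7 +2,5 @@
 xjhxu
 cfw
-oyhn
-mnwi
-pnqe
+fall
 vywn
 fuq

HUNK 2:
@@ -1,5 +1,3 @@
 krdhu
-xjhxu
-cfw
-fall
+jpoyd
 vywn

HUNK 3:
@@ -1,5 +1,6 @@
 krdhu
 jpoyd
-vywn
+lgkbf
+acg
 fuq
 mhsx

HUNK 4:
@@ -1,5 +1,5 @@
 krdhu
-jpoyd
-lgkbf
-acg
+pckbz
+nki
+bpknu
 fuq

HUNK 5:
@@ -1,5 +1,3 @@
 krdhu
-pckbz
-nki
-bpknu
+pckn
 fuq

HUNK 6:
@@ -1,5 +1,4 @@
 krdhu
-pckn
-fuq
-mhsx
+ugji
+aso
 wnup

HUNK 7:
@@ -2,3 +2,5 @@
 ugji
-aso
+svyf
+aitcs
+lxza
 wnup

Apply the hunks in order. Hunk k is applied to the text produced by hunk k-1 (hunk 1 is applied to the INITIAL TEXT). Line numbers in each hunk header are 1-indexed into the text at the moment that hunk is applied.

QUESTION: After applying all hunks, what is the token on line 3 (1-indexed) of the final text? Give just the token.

Hunk 1: at line 2 remove [oyhn,mnwi,pnqe] add [fall] -> 8 lines: krdhu xjhxu cfw fall vywn fuq mhsx wnup
Hunk 2: at line 1 remove [xjhxu,cfw,fall] add [jpoyd] -> 6 lines: krdhu jpoyd vywn fuq mhsx wnup
Hunk 3: at line 1 remove [vywn] add [lgkbf,acg] -> 7 lines: krdhu jpoyd lgkbf acg fuq mhsx wnup
Hunk 4: at line 1 remove [jpoyd,lgkbf,acg] add [pckbz,nki,bpknu] -> 7 lines: krdhu pckbz nki bpknu fuq mhsx wnup
Hunk 5: at line 1 remove [pckbz,nki,bpknu] add [pckn] -> 5 lines: krdhu pckn fuq mhsx wnup
Hunk 6: at line 1 remove [pckn,fuq,mhsx] add [ugji,aso] -> 4 lines: krdhu ugji aso wnup
Hunk 7: at line 2 remove [aso] add [svyf,aitcs,lxza] -> 6 lines: krdhu ugji svyf aitcs lxza wnup
Final line 3: svyf

Answer: svyf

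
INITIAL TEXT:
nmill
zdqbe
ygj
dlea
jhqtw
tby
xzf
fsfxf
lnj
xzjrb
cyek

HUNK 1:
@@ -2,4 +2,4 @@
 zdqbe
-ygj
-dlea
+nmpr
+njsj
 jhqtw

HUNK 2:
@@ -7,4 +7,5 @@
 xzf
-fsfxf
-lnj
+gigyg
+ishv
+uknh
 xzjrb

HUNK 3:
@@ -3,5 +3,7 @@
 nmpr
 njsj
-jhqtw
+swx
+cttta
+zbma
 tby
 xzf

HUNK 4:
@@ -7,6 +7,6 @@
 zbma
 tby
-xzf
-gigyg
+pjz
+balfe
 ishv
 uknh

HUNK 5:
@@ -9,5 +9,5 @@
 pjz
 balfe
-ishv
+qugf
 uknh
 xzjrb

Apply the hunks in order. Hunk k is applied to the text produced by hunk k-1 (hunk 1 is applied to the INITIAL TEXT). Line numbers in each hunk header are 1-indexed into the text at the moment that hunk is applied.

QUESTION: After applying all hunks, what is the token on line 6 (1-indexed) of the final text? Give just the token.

Hunk 1: at line 2 remove [ygj,dlea] add [nmpr,njsj] -> 11 lines: nmill zdqbe nmpr njsj jhqtw tby xzf fsfxf lnj xzjrb cyek
Hunk 2: at line 7 remove [fsfxf,lnj] add [gigyg,ishv,uknh] -> 12 lines: nmill zdqbe nmpr njsj jhqtw tby xzf gigyg ishv uknh xzjrb cyek
Hunk 3: at line 3 remove [jhqtw] add [swx,cttta,zbma] -> 14 lines: nmill zdqbe nmpr njsj swx cttta zbma tby xzf gigyg ishv uknh xzjrb cyek
Hunk 4: at line 7 remove [xzf,gigyg] add [pjz,balfe] -> 14 lines: nmill zdqbe nmpr njsj swx cttta zbma tby pjz balfe ishv uknh xzjrb cyek
Hunk 5: at line 9 remove [ishv] add [qugf] -> 14 lines: nmill zdqbe nmpr njsj swx cttta zbma tby pjz balfe qugf uknh xzjrb cyek
Final line 6: cttta

Answer: cttta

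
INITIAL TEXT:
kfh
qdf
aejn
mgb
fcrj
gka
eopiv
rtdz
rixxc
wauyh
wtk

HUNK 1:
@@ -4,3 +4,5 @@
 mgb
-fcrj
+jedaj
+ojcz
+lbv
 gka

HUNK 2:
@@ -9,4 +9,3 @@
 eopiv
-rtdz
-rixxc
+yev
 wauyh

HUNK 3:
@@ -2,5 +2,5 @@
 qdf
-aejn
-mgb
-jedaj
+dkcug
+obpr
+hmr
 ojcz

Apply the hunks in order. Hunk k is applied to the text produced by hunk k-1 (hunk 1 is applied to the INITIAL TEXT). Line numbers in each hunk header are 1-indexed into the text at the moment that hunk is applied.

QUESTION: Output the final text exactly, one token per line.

Answer: kfh
qdf
dkcug
obpr
hmr
ojcz
lbv
gka
eopiv
yev
wauyh
wtk

Derivation:
Hunk 1: at line 4 remove [fcrj] add [jedaj,ojcz,lbv] -> 13 lines: kfh qdf aejn mgb jedaj ojcz lbv gka eopiv rtdz rixxc wauyh wtk
Hunk 2: at line 9 remove [rtdz,rixxc] add [yev] -> 12 lines: kfh qdf aejn mgb jedaj ojcz lbv gka eopiv yev wauyh wtk
Hunk 3: at line 2 remove [aejn,mgb,jedaj] add [dkcug,obpr,hmr] -> 12 lines: kfh qdf dkcug obpr hmr ojcz lbv gka eopiv yev wauyh wtk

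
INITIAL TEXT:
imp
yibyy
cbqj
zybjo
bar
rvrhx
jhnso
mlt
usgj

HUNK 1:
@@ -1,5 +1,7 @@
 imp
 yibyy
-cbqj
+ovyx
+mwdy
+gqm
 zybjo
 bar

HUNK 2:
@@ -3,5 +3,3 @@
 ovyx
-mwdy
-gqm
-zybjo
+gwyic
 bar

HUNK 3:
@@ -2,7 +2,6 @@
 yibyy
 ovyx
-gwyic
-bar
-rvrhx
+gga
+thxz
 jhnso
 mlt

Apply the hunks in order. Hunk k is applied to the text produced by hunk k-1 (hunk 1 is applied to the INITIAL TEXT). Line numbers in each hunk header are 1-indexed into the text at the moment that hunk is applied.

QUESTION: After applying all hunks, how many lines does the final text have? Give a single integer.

Answer: 8

Derivation:
Hunk 1: at line 1 remove [cbqj] add [ovyx,mwdy,gqm] -> 11 lines: imp yibyy ovyx mwdy gqm zybjo bar rvrhx jhnso mlt usgj
Hunk 2: at line 3 remove [mwdy,gqm,zybjo] add [gwyic] -> 9 lines: imp yibyy ovyx gwyic bar rvrhx jhnso mlt usgj
Hunk 3: at line 2 remove [gwyic,bar,rvrhx] add [gga,thxz] -> 8 lines: imp yibyy ovyx gga thxz jhnso mlt usgj
Final line count: 8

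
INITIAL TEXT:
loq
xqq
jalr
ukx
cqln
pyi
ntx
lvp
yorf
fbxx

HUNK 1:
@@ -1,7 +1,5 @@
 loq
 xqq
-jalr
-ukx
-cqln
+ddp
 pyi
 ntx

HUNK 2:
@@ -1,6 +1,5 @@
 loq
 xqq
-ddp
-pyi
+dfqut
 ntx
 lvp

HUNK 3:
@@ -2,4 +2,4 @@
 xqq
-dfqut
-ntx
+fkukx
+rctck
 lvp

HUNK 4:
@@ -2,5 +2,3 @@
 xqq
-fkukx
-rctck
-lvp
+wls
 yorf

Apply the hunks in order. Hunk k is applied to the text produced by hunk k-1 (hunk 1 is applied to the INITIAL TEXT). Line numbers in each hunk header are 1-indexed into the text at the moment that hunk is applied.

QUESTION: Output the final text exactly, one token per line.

Answer: loq
xqq
wls
yorf
fbxx

Derivation:
Hunk 1: at line 1 remove [jalr,ukx,cqln] add [ddp] -> 8 lines: loq xqq ddp pyi ntx lvp yorf fbxx
Hunk 2: at line 1 remove [ddp,pyi] add [dfqut] -> 7 lines: loq xqq dfqut ntx lvp yorf fbxx
Hunk 3: at line 2 remove [dfqut,ntx] add [fkukx,rctck] -> 7 lines: loq xqq fkukx rctck lvp yorf fbxx
Hunk 4: at line 2 remove [fkukx,rctck,lvp] add [wls] -> 5 lines: loq xqq wls yorf fbxx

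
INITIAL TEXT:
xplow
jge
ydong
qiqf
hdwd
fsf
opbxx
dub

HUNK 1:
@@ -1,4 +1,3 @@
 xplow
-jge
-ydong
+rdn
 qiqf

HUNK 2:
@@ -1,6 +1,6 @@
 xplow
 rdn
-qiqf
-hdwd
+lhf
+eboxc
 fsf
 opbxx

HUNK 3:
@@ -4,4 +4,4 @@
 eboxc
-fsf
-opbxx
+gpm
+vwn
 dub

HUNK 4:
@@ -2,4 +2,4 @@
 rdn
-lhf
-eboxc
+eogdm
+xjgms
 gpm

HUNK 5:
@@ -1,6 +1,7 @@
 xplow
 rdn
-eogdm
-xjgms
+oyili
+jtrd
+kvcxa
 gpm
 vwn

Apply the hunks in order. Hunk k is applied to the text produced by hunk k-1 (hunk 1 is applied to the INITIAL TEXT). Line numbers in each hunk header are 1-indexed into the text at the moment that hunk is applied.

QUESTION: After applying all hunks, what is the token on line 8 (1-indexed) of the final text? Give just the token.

Hunk 1: at line 1 remove [jge,ydong] add [rdn] -> 7 lines: xplow rdn qiqf hdwd fsf opbxx dub
Hunk 2: at line 1 remove [qiqf,hdwd] add [lhf,eboxc] -> 7 lines: xplow rdn lhf eboxc fsf opbxx dub
Hunk 3: at line 4 remove [fsf,opbxx] add [gpm,vwn] -> 7 lines: xplow rdn lhf eboxc gpm vwn dub
Hunk 4: at line 2 remove [lhf,eboxc] add [eogdm,xjgms] -> 7 lines: xplow rdn eogdm xjgms gpm vwn dub
Hunk 5: at line 1 remove [eogdm,xjgms] add [oyili,jtrd,kvcxa] -> 8 lines: xplow rdn oyili jtrd kvcxa gpm vwn dub
Final line 8: dub

Answer: dub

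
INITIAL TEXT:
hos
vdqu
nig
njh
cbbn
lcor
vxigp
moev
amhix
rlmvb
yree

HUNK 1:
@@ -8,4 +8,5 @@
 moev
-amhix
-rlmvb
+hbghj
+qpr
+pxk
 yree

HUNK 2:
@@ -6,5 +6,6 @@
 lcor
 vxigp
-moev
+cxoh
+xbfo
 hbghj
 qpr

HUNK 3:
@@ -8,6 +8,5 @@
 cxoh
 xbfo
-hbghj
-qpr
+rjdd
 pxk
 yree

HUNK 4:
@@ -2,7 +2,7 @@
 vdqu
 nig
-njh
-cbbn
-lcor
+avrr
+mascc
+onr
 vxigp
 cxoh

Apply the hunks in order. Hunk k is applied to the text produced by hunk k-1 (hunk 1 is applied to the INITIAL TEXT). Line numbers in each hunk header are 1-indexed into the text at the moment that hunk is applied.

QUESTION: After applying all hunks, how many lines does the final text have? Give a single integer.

Hunk 1: at line 8 remove [amhix,rlmvb] add [hbghj,qpr,pxk] -> 12 lines: hos vdqu nig njh cbbn lcor vxigp moev hbghj qpr pxk yree
Hunk 2: at line 6 remove [moev] add [cxoh,xbfo] -> 13 lines: hos vdqu nig njh cbbn lcor vxigp cxoh xbfo hbghj qpr pxk yree
Hunk 3: at line 8 remove [hbghj,qpr] add [rjdd] -> 12 lines: hos vdqu nig njh cbbn lcor vxigp cxoh xbfo rjdd pxk yree
Hunk 4: at line 2 remove [njh,cbbn,lcor] add [avrr,mascc,onr] -> 12 lines: hos vdqu nig avrr mascc onr vxigp cxoh xbfo rjdd pxk yree
Final line count: 12

Answer: 12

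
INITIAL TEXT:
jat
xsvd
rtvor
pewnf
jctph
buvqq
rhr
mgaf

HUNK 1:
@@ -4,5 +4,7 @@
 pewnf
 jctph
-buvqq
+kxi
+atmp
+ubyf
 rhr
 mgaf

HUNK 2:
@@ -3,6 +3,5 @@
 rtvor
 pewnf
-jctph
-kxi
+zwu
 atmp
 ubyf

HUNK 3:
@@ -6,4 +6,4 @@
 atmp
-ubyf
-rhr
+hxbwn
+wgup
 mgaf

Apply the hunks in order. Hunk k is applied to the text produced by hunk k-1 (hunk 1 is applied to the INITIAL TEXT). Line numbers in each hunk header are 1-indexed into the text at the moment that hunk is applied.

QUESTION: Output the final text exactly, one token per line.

Hunk 1: at line 4 remove [buvqq] add [kxi,atmp,ubyf] -> 10 lines: jat xsvd rtvor pewnf jctph kxi atmp ubyf rhr mgaf
Hunk 2: at line 3 remove [jctph,kxi] add [zwu] -> 9 lines: jat xsvd rtvor pewnf zwu atmp ubyf rhr mgaf
Hunk 3: at line 6 remove [ubyf,rhr] add [hxbwn,wgup] -> 9 lines: jat xsvd rtvor pewnf zwu atmp hxbwn wgup mgaf

Answer: jat
xsvd
rtvor
pewnf
zwu
atmp
hxbwn
wgup
mgaf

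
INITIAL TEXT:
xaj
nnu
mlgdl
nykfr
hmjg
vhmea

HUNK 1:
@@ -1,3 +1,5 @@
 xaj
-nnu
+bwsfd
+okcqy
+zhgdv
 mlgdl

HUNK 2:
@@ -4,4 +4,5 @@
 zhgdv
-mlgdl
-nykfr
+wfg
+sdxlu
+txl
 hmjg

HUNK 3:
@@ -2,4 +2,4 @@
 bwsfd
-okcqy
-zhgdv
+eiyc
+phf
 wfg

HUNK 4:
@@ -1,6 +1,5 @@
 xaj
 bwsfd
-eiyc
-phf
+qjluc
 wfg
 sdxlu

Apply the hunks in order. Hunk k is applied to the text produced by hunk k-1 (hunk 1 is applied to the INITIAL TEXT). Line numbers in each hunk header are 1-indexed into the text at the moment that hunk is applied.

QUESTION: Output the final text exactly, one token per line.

Answer: xaj
bwsfd
qjluc
wfg
sdxlu
txl
hmjg
vhmea

Derivation:
Hunk 1: at line 1 remove [nnu] add [bwsfd,okcqy,zhgdv] -> 8 lines: xaj bwsfd okcqy zhgdv mlgdl nykfr hmjg vhmea
Hunk 2: at line 4 remove [mlgdl,nykfr] add [wfg,sdxlu,txl] -> 9 lines: xaj bwsfd okcqy zhgdv wfg sdxlu txl hmjg vhmea
Hunk 3: at line 2 remove [okcqy,zhgdv] add [eiyc,phf] -> 9 lines: xaj bwsfd eiyc phf wfg sdxlu txl hmjg vhmea
Hunk 4: at line 1 remove [eiyc,phf] add [qjluc] -> 8 lines: xaj bwsfd qjluc wfg sdxlu txl hmjg vhmea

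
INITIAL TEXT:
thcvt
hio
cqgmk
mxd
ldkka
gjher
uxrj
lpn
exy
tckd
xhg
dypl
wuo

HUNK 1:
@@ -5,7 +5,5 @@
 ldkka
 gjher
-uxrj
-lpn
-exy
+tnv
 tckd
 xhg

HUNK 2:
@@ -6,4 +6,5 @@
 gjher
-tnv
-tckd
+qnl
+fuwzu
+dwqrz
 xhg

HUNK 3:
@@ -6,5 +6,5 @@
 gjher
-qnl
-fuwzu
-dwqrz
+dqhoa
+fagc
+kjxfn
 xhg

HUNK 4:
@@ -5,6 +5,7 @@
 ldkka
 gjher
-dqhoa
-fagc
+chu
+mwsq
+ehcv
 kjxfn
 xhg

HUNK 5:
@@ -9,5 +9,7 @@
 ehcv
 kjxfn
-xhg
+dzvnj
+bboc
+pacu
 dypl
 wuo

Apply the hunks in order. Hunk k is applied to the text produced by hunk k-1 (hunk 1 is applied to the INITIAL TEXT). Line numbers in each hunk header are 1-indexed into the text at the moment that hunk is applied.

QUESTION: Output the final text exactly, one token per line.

Hunk 1: at line 5 remove [uxrj,lpn,exy] add [tnv] -> 11 lines: thcvt hio cqgmk mxd ldkka gjher tnv tckd xhg dypl wuo
Hunk 2: at line 6 remove [tnv,tckd] add [qnl,fuwzu,dwqrz] -> 12 lines: thcvt hio cqgmk mxd ldkka gjher qnl fuwzu dwqrz xhg dypl wuo
Hunk 3: at line 6 remove [qnl,fuwzu,dwqrz] add [dqhoa,fagc,kjxfn] -> 12 lines: thcvt hio cqgmk mxd ldkka gjher dqhoa fagc kjxfn xhg dypl wuo
Hunk 4: at line 5 remove [dqhoa,fagc] add [chu,mwsq,ehcv] -> 13 lines: thcvt hio cqgmk mxd ldkka gjher chu mwsq ehcv kjxfn xhg dypl wuo
Hunk 5: at line 9 remove [xhg] add [dzvnj,bboc,pacu] -> 15 lines: thcvt hio cqgmk mxd ldkka gjher chu mwsq ehcv kjxfn dzvnj bboc pacu dypl wuo

Answer: thcvt
hio
cqgmk
mxd
ldkka
gjher
chu
mwsq
ehcv
kjxfn
dzvnj
bboc
pacu
dypl
wuo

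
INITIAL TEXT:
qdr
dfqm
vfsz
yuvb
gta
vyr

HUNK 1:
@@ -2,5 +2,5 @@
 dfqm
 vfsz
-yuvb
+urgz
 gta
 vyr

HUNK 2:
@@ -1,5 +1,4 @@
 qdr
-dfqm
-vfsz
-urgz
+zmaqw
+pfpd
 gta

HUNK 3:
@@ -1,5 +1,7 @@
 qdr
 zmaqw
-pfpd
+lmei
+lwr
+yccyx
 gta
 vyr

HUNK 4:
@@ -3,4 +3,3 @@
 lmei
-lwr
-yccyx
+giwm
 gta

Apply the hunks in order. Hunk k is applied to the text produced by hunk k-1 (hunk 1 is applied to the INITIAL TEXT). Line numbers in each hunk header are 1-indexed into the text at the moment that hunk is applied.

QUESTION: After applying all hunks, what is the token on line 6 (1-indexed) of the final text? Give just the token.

Answer: vyr

Derivation:
Hunk 1: at line 2 remove [yuvb] add [urgz] -> 6 lines: qdr dfqm vfsz urgz gta vyr
Hunk 2: at line 1 remove [dfqm,vfsz,urgz] add [zmaqw,pfpd] -> 5 lines: qdr zmaqw pfpd gta vyr
Hunk 3: at line 1 remove [pfpd] add [lmei,lwr,yccyx] -> 7 lines: qdr zmaqw lmei lwr yccyx gta vyr
Hunk 4: at line 3 remove [lwr,yccyx] add [giwm] -> 6 lines: qdr zmaqw lmei giwm gta vyr
Final line 6: vyr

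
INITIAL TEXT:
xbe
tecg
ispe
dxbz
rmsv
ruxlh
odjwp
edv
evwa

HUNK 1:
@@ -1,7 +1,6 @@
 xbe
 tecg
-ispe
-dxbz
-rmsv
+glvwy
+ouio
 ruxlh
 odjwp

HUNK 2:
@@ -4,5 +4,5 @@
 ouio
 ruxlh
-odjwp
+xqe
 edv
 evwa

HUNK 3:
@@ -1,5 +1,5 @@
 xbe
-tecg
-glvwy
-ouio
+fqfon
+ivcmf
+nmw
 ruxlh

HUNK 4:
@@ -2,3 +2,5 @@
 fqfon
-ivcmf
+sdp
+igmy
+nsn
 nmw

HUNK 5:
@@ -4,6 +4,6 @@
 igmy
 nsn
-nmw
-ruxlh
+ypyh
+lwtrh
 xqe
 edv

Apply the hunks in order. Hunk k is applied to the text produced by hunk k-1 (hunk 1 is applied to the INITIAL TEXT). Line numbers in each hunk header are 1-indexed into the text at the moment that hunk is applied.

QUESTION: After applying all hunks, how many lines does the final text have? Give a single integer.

Answer: 10

Derivation:
Hunk 1: at line 1 remove [ispe,dxbz,rmsv] add [glvwy,ouio] -> 8 lines: xbe tecg glvwy ouio ruxlh odjwp edv evwa
Hunk 2: at line 4 remove [odjwp] add [xqe] -> 8 lines: xbe tecg glvwy ouio ruxlh xqe edv evwa
Hunk 3: at line 1 remove [tecg,glvwy,ouio] add [fqfon,ivcmf,nmw] -> 8 lines: xbe fqfon ivcmf nmw ruxlh xqe edv evwa
Hunk 4: at line 2 remove [ivcmf] add [sdp,igmy,nsn] -> 10 lines: xbe fqfon sdp igmy nsn nmw ruxlh xqe edv evwa
Hunk 5: at line 4 remove [nmw,ruxlh] add [ypyh,lwtrh] -> 10 lines: xbe fqfon sdp igmy nsn ypyh lwtrh xqe edv evwa
Final line count: 10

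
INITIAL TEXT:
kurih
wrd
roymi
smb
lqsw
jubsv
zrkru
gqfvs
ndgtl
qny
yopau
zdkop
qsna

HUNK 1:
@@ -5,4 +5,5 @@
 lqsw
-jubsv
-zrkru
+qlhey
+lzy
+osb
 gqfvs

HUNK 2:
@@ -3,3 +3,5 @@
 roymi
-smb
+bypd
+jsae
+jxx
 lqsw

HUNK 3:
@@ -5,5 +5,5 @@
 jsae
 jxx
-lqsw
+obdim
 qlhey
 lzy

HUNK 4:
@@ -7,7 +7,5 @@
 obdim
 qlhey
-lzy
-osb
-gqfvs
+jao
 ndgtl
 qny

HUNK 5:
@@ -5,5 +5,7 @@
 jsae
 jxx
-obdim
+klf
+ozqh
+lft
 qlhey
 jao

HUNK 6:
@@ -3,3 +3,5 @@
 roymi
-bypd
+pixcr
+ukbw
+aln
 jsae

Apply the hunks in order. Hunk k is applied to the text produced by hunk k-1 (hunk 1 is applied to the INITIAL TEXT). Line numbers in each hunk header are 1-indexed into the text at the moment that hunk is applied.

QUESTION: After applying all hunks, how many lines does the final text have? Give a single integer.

Answer: 18

Derivation:
Hunk 1: at line 5 remove [jubsv,zrkru] add [qlhey,lzy,osb] -> 14 lines: kurih wrd roymi smb lqsw qlhey lzy osb gqfvs ndgtl qny yopau zdkop qsna
Hunk 2: at line 3 remove [smb] add [bypd,jsae,jxx] -> 16 lines: kurih wrd roymi bypd jsae jxx lqsw qlhey lzy osb gqfvs ndgtl qny yopau zdkop qsna
Hunk 3: at line 5 remove [lqsw] add [obdim] -> 16 lines: kurih wrd roymi bypd jsae jxx obdim qlhey lzy osb gqfvs ndgtl qny yopau zdkop qsna
Hunk 4: at line 7 remove [lzy,osb,gqfvs] add [jao] -> 14 lines: kurih wrd roymi bypd jsae jxx obdim qlhey jao ndgtl qny yopau zdkop qsna
Hunk 5: at line 5 remove [obdim] add [klf,ozqh,lft] -> 16 lines: kurih wrd roymi bypd jsae jxx klf ozqh lft qlhey jao ndgtl qny yopau zdkop qsna
Hunk 6: at line 3 remove [bypd] add [pixcr,ukbw,aln] -> 18 lines: kurih wrd roymi pixcr ukbw aln jsae jxx klf ozqh lft qlhey jao ndgtl qny yopau zdkop qsna
Final line count: 18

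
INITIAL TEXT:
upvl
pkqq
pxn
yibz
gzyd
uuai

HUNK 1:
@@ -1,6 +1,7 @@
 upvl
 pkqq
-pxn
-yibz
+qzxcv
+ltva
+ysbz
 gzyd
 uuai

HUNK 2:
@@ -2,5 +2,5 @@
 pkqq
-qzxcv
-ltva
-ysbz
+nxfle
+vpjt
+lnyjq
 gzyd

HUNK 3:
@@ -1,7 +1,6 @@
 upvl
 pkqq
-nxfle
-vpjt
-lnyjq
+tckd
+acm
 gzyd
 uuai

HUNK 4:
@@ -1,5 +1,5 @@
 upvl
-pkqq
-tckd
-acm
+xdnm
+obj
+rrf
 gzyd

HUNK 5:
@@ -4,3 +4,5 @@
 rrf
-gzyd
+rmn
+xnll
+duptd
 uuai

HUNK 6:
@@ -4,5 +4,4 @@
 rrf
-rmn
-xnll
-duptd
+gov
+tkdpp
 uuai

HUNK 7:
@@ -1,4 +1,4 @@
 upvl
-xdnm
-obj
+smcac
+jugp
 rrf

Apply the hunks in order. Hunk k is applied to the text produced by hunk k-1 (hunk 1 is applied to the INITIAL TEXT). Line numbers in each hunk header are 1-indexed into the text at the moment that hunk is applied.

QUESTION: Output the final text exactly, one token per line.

Hunk 1: at line 1 remove [pxn,yibz] add [qzxcv,ltva,ysbz] -> 7 lines: upvl pkqq qzxcv ltva ysbz gzyd uuai
Hunk 2: at line 2 remove [qzxcv,ltva,ysbz] add [nxfle,vpjt,lnyjq] -> 7 lines: upvl pkqq nxfle vpjt lnyjq gzyd uuai
Hunk 3: at line 1 remove [nxfle,vpjt,lnyjq] add [tckd,acm] -> 6 lines: upvl pkqq tckd acm gzyd uuai
Hunk 4: at line 1 remove [pkqq,tckd,acm] add [xdnm,obj,rrf] -> 6 lines: upvl xdnm obj rrf gzyd uuai
Hunk 5: at line 4 remove [gzyd] add [rmn,xnll,duptd] -> 8 lines: upvl xdnm obj rrf rmn xnll duptd uuai
Hunk 6: at line 4 remove [rmn,xnll,duptd] add [gov,tkdpp] -> 7 lines: upvl xdnm obj rrf gov tkdpp uuai
Hunk 7: at line 1 remove [xdnm,obj] add [smcac,jugp] -> 7 lines: upvl smcac jugp rrf gov tkdpp uuai

Answer: upvl
smcac
jugp
rrf
gov
tkdpp
uuai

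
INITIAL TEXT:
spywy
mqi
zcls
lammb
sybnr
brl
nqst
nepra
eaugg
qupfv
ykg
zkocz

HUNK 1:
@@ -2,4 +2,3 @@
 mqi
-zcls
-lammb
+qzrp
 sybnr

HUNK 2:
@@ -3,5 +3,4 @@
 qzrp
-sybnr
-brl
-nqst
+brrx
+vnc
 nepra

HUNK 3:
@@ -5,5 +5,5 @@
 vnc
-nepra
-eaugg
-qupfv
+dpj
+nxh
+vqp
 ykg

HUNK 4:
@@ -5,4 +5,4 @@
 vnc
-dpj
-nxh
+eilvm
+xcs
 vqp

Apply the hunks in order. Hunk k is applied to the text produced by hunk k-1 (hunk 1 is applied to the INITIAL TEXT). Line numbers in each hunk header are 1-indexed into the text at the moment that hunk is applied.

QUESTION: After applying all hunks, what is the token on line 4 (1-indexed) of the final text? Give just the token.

Hunk 1: at line 2 remove [zcls,lammb] add [qzrp] -> 11 lines: spywy mqi qzrp sybnr brl nqst nepra eaugg qupfv ykg zkocz
Hunk 2: at line 3 remove [sybnr,brl,nqst] add [brrx,vnc] -> 10 lines: spywy mqi qzrp brrx vnc nepra eaugg qupfv ykg zkocz
Hunk 3: at line 5 remove [nepra,eaugg,qupfv] add [dpj,nxh,vqp] -> 10 lines: spywy mqi qzrp brrx vnc dpj nxh vqp ykg zkocz
Hunk 4: at line 5 remove [dpj,nxh] add [eilvm,xcs] -> 10 lines: spywy mqi qzrp brrx vnc eilvm xcs vqp ykg zkocz
Final line 4: brrx

Answer: brrx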